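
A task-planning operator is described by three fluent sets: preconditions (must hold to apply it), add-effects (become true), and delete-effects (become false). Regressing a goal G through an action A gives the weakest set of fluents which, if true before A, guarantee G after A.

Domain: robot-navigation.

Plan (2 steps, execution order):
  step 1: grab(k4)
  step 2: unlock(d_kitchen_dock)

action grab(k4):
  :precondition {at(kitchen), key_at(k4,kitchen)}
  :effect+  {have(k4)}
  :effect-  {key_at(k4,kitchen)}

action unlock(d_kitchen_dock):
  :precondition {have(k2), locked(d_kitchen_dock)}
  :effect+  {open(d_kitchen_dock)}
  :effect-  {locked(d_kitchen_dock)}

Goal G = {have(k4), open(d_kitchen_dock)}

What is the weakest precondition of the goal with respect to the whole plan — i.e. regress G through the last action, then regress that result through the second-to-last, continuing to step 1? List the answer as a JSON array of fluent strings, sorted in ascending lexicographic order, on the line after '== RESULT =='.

Work backward from the goal:
  through step 2 (unlock(d_kitchen_dock)): drop {open(d_kitchen_dock)}, keep {have(k4)}, require {have(k2), locked(d_kitchen_dock)}
    → {have(k2), have(k4), locked(d_kitchen_dock)}
  through step 1 (grab(k4)): drop {have(k4)}, keep {have(k2), locked(d_kitchen_dock)}, require {at(kitchen), key_at(k4,kitchen)}
    → {at(kitchen), have(k2), key_at(k4,kitchen), locked(d_kitchen_dock)}

== RESULT ==
["at(kitchen)", "have(k2)", "key_at(k4,kitchen)", "locked(d_kitchen_dock)"]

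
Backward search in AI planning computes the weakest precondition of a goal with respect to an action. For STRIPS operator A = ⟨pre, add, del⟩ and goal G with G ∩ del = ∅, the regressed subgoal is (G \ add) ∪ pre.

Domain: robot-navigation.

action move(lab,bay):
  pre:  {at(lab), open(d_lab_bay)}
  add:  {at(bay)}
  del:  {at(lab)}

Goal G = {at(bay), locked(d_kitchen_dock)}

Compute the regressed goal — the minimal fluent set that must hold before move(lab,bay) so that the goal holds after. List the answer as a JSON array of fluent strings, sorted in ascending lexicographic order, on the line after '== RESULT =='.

Compute (G \ add) ∪ pre:
  G ∩ del = {}  (empty — regression defined)
  G \ add = {at(bay), locked(d_kitchen_dock)} \ {at(bay)} = {locked(d_kitchen_dock)}
  ∪ pre   = {locked(d_kitchen_dock)} ∪ {at(lab), open(d_lab_bay)}
          = {at(lab), locked(d_kitchen_dock), open(d_lab_bay)}

== RESULT ==
["at(lab)", "locked(d_kitchen_dock)", "open(d_lab_bay)"]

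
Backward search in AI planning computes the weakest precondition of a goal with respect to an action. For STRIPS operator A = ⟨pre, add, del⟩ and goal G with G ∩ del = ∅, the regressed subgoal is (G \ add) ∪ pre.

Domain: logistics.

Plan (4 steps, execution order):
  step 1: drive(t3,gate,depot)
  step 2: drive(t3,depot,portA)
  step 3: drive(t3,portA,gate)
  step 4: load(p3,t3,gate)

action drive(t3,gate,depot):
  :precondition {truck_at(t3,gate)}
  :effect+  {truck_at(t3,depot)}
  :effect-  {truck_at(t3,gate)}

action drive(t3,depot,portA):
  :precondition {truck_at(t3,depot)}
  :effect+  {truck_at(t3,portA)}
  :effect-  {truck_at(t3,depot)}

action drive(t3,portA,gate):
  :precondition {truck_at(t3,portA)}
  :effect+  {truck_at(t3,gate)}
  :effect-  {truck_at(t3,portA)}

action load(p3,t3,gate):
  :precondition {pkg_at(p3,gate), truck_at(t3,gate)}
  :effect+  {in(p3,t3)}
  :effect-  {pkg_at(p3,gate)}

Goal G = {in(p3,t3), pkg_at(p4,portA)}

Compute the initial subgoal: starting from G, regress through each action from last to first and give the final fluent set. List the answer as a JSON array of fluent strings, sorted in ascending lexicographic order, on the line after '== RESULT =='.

Work backward from the goal:
  through step 4 (load(p3,t3,gate)): drop {in(p3,t3)}, keep {pkg_at(p4,portA)}, require {pkg_at(p3,gate), truck_at(t3,gate)}
    → {pkg_at(p3,gate), pkg_at(p4,portA), truck_at(t3,gate)}
  through step 3 (drive(t3,portA,gate)): drop {truck_at(t3,gate)}, keep {pkg_at(p3,gate), pkg_at(p4,portA)}, require {truck_at(t3,portA)}
    → {pkg_at(p3,gate), pkg_at(p4,portA), truck_at(t3,portA)}
  through step 2 (drive(t3,depot,portA)): drop {truck_at(t3,portA)}, keep {pkg_at(p3,gate), pkg_at(p4,portA)}, require {truck_at(t3,depot)}
    → {pkg_at(p3,gate), pkg_at(p4,portA), truck_at(t3,depot)}
  through step 1 (drive(t3,gate,depot)): drop {truck_at(t3,depot)}, keep {pkg_at(p3,gate), pkg_at(p4,portA)}, require {truck_at(t3,gate)}
    → {pkg_at(p3,gate), pkg_at(p4,portA), truck_at(t3,gate)}

== RESULT ==
["pkg_at(p3,gate)", "pkg_at(p4,portA)", "truck_at(t3,gate)"]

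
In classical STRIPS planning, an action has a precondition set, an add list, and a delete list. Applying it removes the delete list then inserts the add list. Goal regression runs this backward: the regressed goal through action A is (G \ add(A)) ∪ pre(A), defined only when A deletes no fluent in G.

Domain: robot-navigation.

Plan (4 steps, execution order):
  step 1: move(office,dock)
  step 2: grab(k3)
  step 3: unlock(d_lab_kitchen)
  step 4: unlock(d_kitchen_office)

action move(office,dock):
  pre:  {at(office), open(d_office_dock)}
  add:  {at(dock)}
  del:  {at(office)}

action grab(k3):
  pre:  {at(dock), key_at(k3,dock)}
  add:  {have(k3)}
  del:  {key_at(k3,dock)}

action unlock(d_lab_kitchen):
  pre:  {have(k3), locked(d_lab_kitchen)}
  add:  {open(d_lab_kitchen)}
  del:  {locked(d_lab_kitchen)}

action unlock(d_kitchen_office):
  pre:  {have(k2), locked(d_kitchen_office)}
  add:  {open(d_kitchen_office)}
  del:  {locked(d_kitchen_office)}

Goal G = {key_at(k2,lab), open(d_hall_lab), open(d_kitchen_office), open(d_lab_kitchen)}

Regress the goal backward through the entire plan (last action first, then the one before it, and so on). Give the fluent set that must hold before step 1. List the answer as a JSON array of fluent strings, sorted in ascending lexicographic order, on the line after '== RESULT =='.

Regress step by step:
  through step 4 (unlock(d_kitchen_office)): drop {open(d_kitchen_office)}, keep {key_at(k2,lab), open(d_hall_lab), open(d_lab_kitchen)}, require {have(k2), locked(d_kitchen_office)}
    → {have(k2), key_at(k2,lab), locked(d_kitchen_office), open(d_hall_lab), open(d_lab_kitchen)}
  through step 3 (unlock(d_lab_kitchen)): drop {open(d_lab_kitchen)}, keep {have(k2), key_at(k2,lab), locked(d_kitchen_office), open(d_hall_lab)}, require {have(k3), locked(d_lab_kitchen)}
    → {have(k2), have(k3), key_at(k2,lab), locked(d_kitchen_office), locked(d_lab_kitchen), open(d_hall_lab)}
  through step 2 (grab(k3)): drop {have(k3)}, keep {have(k2), key_at(k2,lab), locked(d_kitchen_office), locked(d_lab_kitchen), open(d_hall_lab)}, require {at(dock), key_at(k3,dock)}
    → {at(dock), have(k2), key_at(k2,lab), key_at(k3,dock), locked(d_kitchen_office), locked(d_lab_kitchen), open(d_hall_lab)}
  through step 1 (move(office,dock)): drop {at(dock)}, keep {have(k2), key_at(k2,lab), key_at(k3,dock), locked(d_kitchen_office), locked(d_lab_kitchen), open(d_hall_lab)}, require {at(office), open(d_office_dock)}
    → {at(office), have(k2), key_at(k2,lab), key_at(k3,dock), locked(d_kitchen_office), locked(d_lab_kitchen), open(d_hall_lab), open(d_office_dock)}

== RESULT ==
["at(office)", "have(k2)", "key_at(k2,lab)", "key_at(k3,dock)", "locked(d_kitchen_office)", "locked(d_lab_kitchen)", "open(d_hall_lab)", "open(d_office_dock)"]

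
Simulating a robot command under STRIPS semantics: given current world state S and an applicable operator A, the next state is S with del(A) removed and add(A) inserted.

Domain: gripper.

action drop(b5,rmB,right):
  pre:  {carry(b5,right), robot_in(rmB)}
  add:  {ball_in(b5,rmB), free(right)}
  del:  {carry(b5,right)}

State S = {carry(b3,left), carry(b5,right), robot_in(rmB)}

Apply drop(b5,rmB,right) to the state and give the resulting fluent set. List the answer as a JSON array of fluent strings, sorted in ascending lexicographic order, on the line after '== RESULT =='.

Compute (S \ del) ∪ add:
  pre ⊆ S: {carry(b5,right), robot_in(rmB)} ⊆ S  — applicable
  S \ del = {carry(b3,left), robot_in(rmB)}
  ∪ add   = {ball_in(b5,rmB), carry(b3,left), free(right), robot_in(rmB)}

== RESULT ==
["ball_in(b5,rmB)", "carry(b3,left)", "free(right)", "robot_in(rmB)"]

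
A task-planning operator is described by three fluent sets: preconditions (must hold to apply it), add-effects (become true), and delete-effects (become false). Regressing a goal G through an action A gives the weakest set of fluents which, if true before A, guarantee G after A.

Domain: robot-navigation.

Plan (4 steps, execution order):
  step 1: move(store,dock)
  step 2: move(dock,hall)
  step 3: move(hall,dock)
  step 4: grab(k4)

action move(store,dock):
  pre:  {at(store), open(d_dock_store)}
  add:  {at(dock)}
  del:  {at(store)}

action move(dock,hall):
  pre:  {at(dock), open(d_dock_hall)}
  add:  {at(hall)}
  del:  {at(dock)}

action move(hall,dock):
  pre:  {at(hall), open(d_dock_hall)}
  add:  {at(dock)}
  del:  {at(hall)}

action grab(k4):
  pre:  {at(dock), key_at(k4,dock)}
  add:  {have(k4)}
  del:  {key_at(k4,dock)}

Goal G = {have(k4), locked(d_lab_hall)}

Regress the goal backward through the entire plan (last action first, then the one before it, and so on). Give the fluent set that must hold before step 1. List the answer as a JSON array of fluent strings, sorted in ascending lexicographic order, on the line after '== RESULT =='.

Regress step by step:
  through step 4 (grab(k4)): drop {have(k4)}, keep {locked(d_lab_hall)}, require {at(dock), key_at(k4,dock)}
    → {at(dock), key_at(k4,dock), locked(d_lab_hall)}
  through step 3 (move(hall,dock)): drop {at(dock)}, keep {key_at(k4,dock), locked(d_lab_hall)}, require {at(hall), open(d_dock_hall)}
    → {at(hall), key_at(k4,dock), locked(d_lab_hall), open(d_dock_hall)}
  through step 2 (move(dock,hall)): drop {at(hall)}, keep {key_at(k4,dock), locked(d_lab_hall), open(d_dock_hall)}, require {at(dock), open(d_dock_hall)}
    → {at(dock), key_at(k4,dock), locked(d_lab_hall), open(d_dock_hall)}
  through step 1 (move(store,dock)): drop {at(dock)}, keep {key_at(k4,dock), locked(d_lab_hall), open(d_dock_hall)}, require {at(store), open(d_dock_store)}
    → {at(store), key_at(k4,dock), locked(d_lab_hall), open(d_dock_hall), open(d_dock_store)}

== RESULT ==
["at(store)", "key_at(k4,dock)", "locked(d_lab_hall)", "open(d_dock_hall)", "open(d_dock_store)"]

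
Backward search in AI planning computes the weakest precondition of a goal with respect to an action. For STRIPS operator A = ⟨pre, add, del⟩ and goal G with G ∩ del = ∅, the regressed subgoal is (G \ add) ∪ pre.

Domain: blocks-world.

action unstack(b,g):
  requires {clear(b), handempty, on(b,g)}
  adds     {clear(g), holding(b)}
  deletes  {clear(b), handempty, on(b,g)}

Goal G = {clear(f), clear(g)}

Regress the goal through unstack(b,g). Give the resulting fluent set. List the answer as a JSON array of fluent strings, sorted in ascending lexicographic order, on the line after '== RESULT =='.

Compute (G \ add) ∪ pre:
  G ∩ del = {}  (empty — regression defined)
  G \ add = {clear(f), clear(g)} \ {clear(g), holding(b)} = {clear(f)}
  ∪ pre   = {clear(f)} ∪ {clear(b), handempty, on(b,g)}
          = {clear(b), clear(f), handempty, on(b,g)}

== RESULT ==
["clear(b)", "clear(f)", "handempty", "on(b,g)"]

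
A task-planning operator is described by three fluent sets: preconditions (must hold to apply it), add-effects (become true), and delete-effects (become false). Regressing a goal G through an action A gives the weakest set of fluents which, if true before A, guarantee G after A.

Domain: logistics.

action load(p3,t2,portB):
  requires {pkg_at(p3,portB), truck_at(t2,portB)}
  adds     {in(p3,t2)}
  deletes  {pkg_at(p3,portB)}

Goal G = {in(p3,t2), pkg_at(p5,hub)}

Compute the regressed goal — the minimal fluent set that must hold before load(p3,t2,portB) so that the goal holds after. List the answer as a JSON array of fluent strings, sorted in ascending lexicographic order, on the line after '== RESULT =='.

Regress:
  G ∩ del = {}  (empty — regression defined)
  G \ add = {in(p3,t2), pkg_at(p5,hub)} \ {in(p3,t2)} = {pkg_at(p5,hub)}
  ∪ pre   = {pkg_at(p5,hub)} ∪ {pkg_at(p3,portB), truck_at(t2,portB)}
          = {pkg_at(p3,portB), pkg_at(p5,hub), truck_at(t2,portB)}

== RESULT ==
["pkg_at(p3,portB)", "pkg_at(p5,hub)", "truck_at(t2,portB)"]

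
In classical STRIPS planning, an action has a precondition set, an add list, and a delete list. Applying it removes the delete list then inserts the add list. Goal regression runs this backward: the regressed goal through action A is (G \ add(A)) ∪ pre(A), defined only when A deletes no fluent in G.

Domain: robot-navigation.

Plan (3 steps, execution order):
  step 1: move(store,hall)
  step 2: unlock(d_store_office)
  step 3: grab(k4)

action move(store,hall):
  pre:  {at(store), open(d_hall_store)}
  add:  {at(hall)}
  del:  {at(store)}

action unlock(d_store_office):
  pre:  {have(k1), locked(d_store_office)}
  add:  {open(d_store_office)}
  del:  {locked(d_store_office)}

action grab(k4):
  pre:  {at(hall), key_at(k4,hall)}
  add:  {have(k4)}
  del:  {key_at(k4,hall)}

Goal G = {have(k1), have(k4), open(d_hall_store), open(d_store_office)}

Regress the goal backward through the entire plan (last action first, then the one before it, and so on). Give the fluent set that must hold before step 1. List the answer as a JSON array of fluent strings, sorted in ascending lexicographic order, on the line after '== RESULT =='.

Work backward from the goal:
  through step 3 (grab(k4)): drop {have(k4)}, keep {have(k1), open(d_hall_store), open(d_store_office)}, require {at(hall), key_at(k4,hall)}
    → {at(hall), have(k1), key_at(k4,hall), open(d_hall_store), open(d_store_office)}
  through step 2 (unlock(d_store_office)): drop {open(d_store_office)}, keep {at(hall), have(k1), key_at(k4,hall), open(d_hall_store)}, require {have(k1), locked(d_store_office)}
    → {at(hall), have(k1), key_at(k4,hall), locked(d_store_office), open(d_hall_store)}
  through step 1 (move(store,hall)): drop {at(hall)}, keep {have(k1), key_at(k4,hall), locked(d_store_office), open(d_hall_store)}, require {at(store), open(d_hall_store)}
    → {at(store), have(k1), key_at(k4,hall), locked(d_store_office), open(d_hall_store)}

== RESULT ==
["at(store)", "have(k1)", "key_at(k4,hall)", "locked(d_store_office)", "open(d_hall_store)"]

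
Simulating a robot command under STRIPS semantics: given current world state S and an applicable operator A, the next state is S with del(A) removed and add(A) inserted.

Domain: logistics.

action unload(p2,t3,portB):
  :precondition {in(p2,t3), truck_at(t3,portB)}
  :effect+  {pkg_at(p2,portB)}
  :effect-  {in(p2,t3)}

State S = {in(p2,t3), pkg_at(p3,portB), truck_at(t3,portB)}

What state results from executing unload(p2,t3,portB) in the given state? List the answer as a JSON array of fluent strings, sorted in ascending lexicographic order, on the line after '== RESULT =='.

Compute (S \ del) ∪ add:
  pre ⊆ S: {in(p2,t3), truck_at(t3,portB)} ⊆ S  — applicable
  S \ del = {pkg_at(p3,portB), truck_at(t3,portB)}
  ∪ add   = {pkg_at(p2,portB), pkg_at(p3,portB), truck_at(t3,portB)}

== RESULT ==
["pkg_at(p2,portB)", "pkg_at(p3,portB)", "truck_at(t3,portB)"]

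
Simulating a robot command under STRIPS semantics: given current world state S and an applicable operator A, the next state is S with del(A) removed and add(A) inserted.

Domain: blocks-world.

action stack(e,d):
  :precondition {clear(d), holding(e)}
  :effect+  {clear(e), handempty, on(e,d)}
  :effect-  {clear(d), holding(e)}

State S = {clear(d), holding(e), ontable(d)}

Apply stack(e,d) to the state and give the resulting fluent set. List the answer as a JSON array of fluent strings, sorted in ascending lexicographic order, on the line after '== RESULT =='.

Compute (S \ del) ∪ add:
  pre ⊆ S: {clear(d), holding(e)} ⊆ S  — applicable
  S \ del = {ontable(d)}
  ∪ add   = {clear(e), handempty, on(e,d), ontable(d)}

== RESULT ==
["clear(e)", "handempty", "on(e,d)", "ontable(d)"]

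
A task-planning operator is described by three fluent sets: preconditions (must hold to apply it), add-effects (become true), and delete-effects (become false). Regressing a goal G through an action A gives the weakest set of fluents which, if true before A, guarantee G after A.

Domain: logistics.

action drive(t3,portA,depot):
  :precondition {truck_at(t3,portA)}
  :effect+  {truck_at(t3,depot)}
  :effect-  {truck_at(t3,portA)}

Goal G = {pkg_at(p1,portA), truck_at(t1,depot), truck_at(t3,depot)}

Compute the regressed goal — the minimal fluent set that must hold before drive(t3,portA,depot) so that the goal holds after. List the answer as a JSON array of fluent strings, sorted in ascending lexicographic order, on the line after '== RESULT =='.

Regress:
  G ∩ del = {}  (empty — regression defined)
  G \ add = {pkg_at(p1,portA), truck_at(t1,depot), truck_at(t3,depot)} \ {truck_at(t3,depot)} = {pkg_at(p1,portA), truck_at(t1,depot)}
  ∪ pre   = {pkg_at(p1,portA), truck_at(t1,depot)} ∪ {truck_at(t3,portA)}
          = {pkg_at(p1,portA), truck_at(t1,depot), truck_at(t3,portA)}

== RESULT ==
["pkg_at(p1,portA)", "truck_at(t1,depot)", "truck_at(t3,portA)"]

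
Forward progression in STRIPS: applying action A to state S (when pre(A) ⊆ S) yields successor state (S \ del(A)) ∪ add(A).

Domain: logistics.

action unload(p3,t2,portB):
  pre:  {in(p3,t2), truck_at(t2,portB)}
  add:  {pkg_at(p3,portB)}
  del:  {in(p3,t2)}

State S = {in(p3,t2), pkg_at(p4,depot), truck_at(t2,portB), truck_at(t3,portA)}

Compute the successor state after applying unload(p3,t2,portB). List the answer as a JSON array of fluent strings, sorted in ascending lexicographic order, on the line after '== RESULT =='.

Compute (S \ del) ∪ add:
  pre ⊆ S: {in(p3,t2), truck_at(t2,portB)} ⊆ S  — applicable
  S \ del = {pkg_at(p4,depot), truck_at(t2,portB), truck_at(t3,portA)}
  ∪ add   = {pkg_at(p3,portB), pkg_at(p4,depot), truck_at(t2,portB), truck_at(t3,portA)}

== RESULT ==
["pkg_at(p3,portB)", "pkg_at(p4,depot)", "truck_at(t2,portB)", "truck_at(t3,portA)"]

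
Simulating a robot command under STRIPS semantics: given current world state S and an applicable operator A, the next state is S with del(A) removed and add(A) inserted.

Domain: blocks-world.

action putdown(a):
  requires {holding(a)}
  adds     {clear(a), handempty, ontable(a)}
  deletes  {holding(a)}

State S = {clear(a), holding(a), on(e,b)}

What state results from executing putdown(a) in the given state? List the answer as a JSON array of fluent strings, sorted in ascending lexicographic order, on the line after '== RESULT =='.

Compute (S \ del) ∪ add:
  pre ⊆ S: {holding(a)} ⊆ S  — applicable
  S \ del = {clear(a), on(e,b)}
  ∪ add   = {clear(a), handempty, on(e,b), ontable(a)}

== RESULT ==
["clear(a)", "handempty", "on(e,b)", "ontable(a)"]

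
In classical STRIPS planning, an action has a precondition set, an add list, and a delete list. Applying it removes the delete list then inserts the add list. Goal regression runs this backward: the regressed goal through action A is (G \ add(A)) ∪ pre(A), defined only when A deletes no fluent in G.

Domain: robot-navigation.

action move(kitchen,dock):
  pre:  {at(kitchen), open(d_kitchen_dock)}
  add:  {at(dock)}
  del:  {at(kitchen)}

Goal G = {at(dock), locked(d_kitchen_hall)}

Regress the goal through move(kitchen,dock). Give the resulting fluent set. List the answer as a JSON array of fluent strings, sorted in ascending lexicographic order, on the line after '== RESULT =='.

Compute (G \ add) ∪ pre:
  G ∩ del = {}  (empty — regression defined)
  G \ add = {at(dock), locked(d_kitchen_hall)} \ {at(dock)} = {locked(d_kitchen_hall)}
  ∪ pre   = {locked(d_kitchen_hall)} ∪ {at(kitchen), open(d_kitchen_dock)}
          = {at(kitchen), locked(d_kitchen_hall), open(d_kitchen_dock)}

== RESULT ==
["at(kitchen)", "locked(d_kitchen_hall)", "open(d_kitchen_dock)"]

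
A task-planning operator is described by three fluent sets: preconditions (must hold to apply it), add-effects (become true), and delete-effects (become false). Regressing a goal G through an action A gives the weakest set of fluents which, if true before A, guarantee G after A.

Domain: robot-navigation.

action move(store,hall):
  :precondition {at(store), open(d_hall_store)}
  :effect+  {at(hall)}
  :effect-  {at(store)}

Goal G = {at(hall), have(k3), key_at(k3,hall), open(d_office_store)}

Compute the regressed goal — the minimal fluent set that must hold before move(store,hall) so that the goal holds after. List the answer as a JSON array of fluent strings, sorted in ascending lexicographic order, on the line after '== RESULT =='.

Regress:
  G ∩ del = {}  (empty — regression defined)
  G \ add = {at(hall), have(k3), key_at(k3,hall), open(d_office_store)} \ {at(hall)} = {have(k3), key_at(k3,hall), open(d_office_store)}
  ∪ pre   = {have(k3), key_at(k3,hall), open(d_office_store)} ∪ {at(store), open(d_hall_store)}
          = {at(store), have(k3), key_at(k3,hall), open(d_hall_store), open(d_office_store)}

== RESULT ==
["at(store)", "have(k3)", "key_at(k3,hall)", "open(d_hall_store)", "open(d_office_store)"]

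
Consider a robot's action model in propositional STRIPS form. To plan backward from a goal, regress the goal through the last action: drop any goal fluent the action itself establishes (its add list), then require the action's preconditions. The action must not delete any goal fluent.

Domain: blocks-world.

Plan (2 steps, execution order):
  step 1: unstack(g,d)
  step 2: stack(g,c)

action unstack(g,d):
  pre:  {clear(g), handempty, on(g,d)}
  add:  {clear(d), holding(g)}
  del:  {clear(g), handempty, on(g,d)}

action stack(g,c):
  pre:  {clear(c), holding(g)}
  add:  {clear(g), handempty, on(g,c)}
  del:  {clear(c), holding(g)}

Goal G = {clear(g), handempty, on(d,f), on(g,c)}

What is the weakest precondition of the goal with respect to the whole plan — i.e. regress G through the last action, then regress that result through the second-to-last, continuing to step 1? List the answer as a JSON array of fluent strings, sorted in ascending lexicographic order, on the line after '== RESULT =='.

Regress step by step:
  through step 2 (stack(g,c)): drop {clear(g), handempty, on(g,c)}, keep {on(d,f)}, require {clear(c), holding(g)}
    → {clear(c), holding(g), on(d,f)}
  through step 1 (unstack(g,d)): drop {holding(g)}, keep {clear(c), on(d,f)}, require {clear(g), handempty, on(g,d)}
    → {clear(c), clear(g), handempty, on(d,f), on(g,d)}

== RESULT ==
["clear(c)", "clear(g)", "handempty", "on(d,f)", "on(g,d)"]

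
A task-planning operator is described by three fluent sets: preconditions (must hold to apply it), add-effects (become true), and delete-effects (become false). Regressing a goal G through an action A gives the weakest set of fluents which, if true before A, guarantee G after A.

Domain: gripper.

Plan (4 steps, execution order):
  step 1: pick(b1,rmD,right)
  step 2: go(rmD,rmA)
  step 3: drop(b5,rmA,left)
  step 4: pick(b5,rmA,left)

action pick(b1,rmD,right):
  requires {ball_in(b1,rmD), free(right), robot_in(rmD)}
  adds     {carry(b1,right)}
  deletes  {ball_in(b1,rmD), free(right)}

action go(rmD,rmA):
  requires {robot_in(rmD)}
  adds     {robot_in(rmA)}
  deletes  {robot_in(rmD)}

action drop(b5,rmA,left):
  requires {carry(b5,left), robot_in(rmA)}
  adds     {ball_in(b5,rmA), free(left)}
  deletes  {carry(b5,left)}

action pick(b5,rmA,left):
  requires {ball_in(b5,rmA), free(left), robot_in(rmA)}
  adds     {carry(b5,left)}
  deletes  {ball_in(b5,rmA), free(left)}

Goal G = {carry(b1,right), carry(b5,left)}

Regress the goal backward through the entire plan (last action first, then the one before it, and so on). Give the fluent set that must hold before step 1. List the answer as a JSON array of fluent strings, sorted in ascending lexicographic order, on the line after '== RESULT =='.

Regress step by step:
  through step 4 (pick(b5,rmA,left)): drop {carry(b5,left)}, keep {carry(b1,right)}, require {ball_in(b5,rmA), free(left), robot_in(rmA)}
    → {ball_in(b5,rmA), carry(b1,right), free(left), robot_in(rmA)}
  through step 3 (drop(b5,rmA,left)): drop {ball_in(b5,rmA), free(left)}, keep {carry(b1,right), robot_in(rmA)}, require {carry(b5,left), robot_in(rmA)}
    → {carry(b1,right), carry(b5,left), robot_in(rmA)}
  through step 2 (go(rmD,rmA)): drop {robot_in(rmA)}, keep {carry(b1,right), carry(b5,left)}, require {robot_in(rmD)}
    → {carry(b1,right), carry(b5,left), robot_in(rmD)}
  through step 1 (pick(b1,rmD,right)): drop {carry(b1,right)}, keep {carry(b5,left), robot_in(rmD)}, require {ball_in(b1,rmD), free(right), robot_in(rmD)}
    → {ball_in(b1,rmD), carry(b5,left), free(right), robot_in(rmD)}

== RESULT ==
["ball_in(b1,rmD)", "carry(b5,left)", "free(right)", "robot_in(rmD)"]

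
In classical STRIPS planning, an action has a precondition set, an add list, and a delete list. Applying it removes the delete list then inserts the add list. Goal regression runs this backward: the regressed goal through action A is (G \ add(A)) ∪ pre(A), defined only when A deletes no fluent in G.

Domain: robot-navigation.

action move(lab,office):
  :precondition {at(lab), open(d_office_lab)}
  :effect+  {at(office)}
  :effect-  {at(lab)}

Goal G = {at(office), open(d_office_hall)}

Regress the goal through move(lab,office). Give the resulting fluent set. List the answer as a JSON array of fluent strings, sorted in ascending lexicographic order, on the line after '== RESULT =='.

Compute (G \ add) ∪ pre:
  G ∩ del = {}  (empty — regression defined)
  G \ add = {at(office), open(d_office_hall)} \ {at(office)} = {open(d_office_hall)}
  ∪ pre   = {open(d_office_hall)} ∪ {at(lab), open(d_office_lab)}
          = {at(lab), open(d_office_hall), open(d_office_lab)}

== RESULT ==
["at(lab)", "open(d_office_hall)", "open(d_office_lab)"]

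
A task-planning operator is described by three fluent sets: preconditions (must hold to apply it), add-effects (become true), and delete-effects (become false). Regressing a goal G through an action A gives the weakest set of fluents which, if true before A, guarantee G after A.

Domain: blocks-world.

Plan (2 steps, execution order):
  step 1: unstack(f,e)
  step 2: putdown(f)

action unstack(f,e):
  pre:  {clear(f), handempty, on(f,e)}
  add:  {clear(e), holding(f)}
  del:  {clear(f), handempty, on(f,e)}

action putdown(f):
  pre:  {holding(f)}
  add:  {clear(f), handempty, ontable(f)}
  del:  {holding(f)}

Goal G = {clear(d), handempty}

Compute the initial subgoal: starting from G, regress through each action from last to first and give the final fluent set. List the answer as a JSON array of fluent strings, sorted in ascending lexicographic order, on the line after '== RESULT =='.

Regress step by step:
  through step 2 (putdown(f)): drop {handempty}, keep {clear(d)}, require {holding(f)}
    → {clear(d), holding(f)}
  through step 1 (unstack(f,e)): drop {holding(f)}, keep {clear(d)}, require {clear(f), handempty, on(f,e)}
    → {clear(d), clear(f), handempty, on(f,e)}

== RESULT ==
["clear(d)", "clear(f)", "handempty", "on(f,e)"]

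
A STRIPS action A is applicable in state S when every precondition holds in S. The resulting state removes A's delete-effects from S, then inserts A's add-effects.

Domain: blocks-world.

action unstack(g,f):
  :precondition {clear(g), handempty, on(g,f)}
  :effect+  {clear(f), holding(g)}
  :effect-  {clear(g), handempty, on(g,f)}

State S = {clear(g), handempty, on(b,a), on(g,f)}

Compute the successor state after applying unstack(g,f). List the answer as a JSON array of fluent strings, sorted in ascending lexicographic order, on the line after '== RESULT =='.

Compute (S \ del) ∪ add:
  pre ⊆ S: {clear(g), handempty, on(g,f)} ⊆ S  — applicable
  S \ del = {on(b,a)}
  ∪ add   = {clear(f), holding(g), on(b,a)}

== RESULT ==
["clear(f)", "holding(g)", "on(b,a)"]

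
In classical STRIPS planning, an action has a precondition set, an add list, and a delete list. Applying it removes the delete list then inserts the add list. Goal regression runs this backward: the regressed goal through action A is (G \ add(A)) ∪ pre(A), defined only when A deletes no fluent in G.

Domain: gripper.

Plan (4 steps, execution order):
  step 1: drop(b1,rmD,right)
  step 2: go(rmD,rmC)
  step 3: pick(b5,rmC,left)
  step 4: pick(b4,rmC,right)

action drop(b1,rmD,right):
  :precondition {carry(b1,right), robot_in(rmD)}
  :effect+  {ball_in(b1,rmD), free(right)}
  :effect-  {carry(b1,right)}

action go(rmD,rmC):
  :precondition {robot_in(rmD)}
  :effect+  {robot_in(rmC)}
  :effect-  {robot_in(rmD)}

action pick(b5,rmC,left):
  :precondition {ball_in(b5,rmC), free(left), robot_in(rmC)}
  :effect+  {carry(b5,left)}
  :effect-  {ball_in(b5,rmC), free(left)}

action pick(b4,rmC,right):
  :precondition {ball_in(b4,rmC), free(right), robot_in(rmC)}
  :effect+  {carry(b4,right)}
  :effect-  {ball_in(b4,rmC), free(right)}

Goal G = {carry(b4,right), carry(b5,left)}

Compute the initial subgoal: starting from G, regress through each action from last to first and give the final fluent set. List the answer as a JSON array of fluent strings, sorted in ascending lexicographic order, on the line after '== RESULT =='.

Work backward from the goal:
  through step 4 (pick(b4,rmC,right)): drop {carry(b4,right)}, keep {carry(b5,left)}, require {ball_in(b4,rmC), free(right), robot_in(rmC)}
    → {ball_in(b4,rmC), carry(b5,left), free(right), robot_in(rmC)}
  through step 3 (pick(b5,rmC,left)): drop {carry(b5,left)}, keep {ball_in(b4,rmC), free(right), robot_in(rmC)}, require {ball_in(b5,rmC), free(left), robot_in(rmC)}
    → {ball_in(b4,rmC), ball_in(b5,rmC), free(left), free(right), robot_in(rmC)}
  through step 2 (go(rmD,rmC)): drop {robot_in(rmC)}, keep {ball_in(b4,rmC), ball_in(b5,rmC), free(left), free(right)}, require {robot_in(rmD)}
    → {ball_in(b4,rmC), ball_in(b5,rmC), free(left), free(right), robot_in(rmD)}
  through step 1 (drop(b1,rmD,right)): drop {free(right)}, keep {ball_in(b4,rmC), ball_in(b5,rmC), free(left), robot_in(rmD)}, require {carry(b1,right), robot_in(rmD)}
    → {ball_in(b4,rmC), ball_in(b5,rmC), carry(b1,right), free(left), robot_in(rmD)}

== RESULT ==
["ball_in(b4,rmC)", "ball_in(b5,rmC)", "carry(b1,right)", "free(left)", "robot_in(rmD)"]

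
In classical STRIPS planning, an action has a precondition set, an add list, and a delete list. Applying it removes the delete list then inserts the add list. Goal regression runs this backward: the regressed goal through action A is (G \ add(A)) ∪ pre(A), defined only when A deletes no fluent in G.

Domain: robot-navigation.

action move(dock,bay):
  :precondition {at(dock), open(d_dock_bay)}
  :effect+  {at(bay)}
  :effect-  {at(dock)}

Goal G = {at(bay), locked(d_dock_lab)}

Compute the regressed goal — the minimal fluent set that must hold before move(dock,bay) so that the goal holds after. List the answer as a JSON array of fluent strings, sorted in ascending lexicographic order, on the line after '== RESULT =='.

Compute (G \ add) ∪ pre:
  G ∩ del = {}  (empty — regression defined)
  G \ add = {at(bay), locked(d_dock_lab)} \ {at(bay)} = {locked(d_dock_lab)}
  ∪ pre   = {locked(d_dock_lab)} ∪ {at(dock), open(d_dock_bay)}
          = {at(dock), locked(d_dock_lab), open(d_dock_bay)}

== RESULT ==
["at(dock)", "locked(d_dock_lab)", "open(d_dock_bay)"]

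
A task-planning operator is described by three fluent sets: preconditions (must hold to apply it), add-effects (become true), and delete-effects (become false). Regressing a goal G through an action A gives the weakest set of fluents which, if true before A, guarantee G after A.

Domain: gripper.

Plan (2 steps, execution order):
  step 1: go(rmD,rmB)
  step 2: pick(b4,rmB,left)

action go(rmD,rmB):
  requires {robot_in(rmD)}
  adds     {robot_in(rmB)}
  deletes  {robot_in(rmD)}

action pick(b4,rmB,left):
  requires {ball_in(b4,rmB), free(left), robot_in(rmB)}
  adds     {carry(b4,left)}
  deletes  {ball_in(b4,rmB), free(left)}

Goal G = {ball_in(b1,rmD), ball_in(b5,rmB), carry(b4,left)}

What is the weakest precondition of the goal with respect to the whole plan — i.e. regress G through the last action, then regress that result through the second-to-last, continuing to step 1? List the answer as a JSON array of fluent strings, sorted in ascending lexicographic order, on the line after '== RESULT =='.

Work backward from the goal:
  through step 2 (pick(b4,rmB,left)): drop {carry(b4,left)}, keep {ball_in(b1,rmD), ball_in(b5,rmB)}, require {ball_in(b4,rmB), free(left), robot_in(rmB)}
    → {ball_in(b1,rmD), ball_in(b4,rmB), ball_in(b5,rmB), free(left), robot_in(rmB)}
  through step 1 (go(rmD,rmB)): drop {robot_in(rmB)}, keep {ball_in(b1,rmD), ball_in(b4,rmB), ball_in(b5,rmB), free(left)}, require {robot_in(rmD)}
    → {ball_in(b1,rmD), ball_in(b4,rmB), ball_in(b5,rmB), free(left), robot_in(rmD)}

== RESULT ==
["ball_in(b1,rmD)", "ball_in(b4,rmB)", "ball_in(b5,rmB)", "free(left)", "robot_in(rmD)"]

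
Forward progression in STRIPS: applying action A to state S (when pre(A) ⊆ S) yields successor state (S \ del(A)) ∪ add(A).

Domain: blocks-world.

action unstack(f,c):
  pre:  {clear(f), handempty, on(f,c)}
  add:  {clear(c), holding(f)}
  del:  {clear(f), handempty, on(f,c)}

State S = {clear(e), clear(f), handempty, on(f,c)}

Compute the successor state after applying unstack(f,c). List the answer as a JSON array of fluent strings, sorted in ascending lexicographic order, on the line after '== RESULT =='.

Progress:
  pre ⊆ S: {clear(f), handempty, on(f,c)} ⊆ S  — applicable
  S \ del = {clear(e)}
  ∪ add   = {clear(c), clear(e), holding(f)}

== RESULT ==
["clear(c)", "clear(e)", "holding(f)"]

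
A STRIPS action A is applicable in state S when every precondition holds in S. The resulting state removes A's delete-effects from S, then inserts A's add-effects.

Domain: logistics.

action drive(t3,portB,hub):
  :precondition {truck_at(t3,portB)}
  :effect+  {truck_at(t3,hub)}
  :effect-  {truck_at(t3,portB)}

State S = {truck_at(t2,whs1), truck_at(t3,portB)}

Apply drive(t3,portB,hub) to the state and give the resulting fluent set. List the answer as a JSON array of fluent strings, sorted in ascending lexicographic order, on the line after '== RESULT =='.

Compute (S \ del) ∪ add:
  pre ⊆ S: {truck_at(t3,portB)} ⊆ S  — applicable
  S \ del = {truck_at(t2,whs1)}
  ∪ add   = {truck_at(t2,whs1), truck_at(t3,hub)}

== RESULT ==
["truck_at(t2,whs1)", "truck_at(t3,hub)"]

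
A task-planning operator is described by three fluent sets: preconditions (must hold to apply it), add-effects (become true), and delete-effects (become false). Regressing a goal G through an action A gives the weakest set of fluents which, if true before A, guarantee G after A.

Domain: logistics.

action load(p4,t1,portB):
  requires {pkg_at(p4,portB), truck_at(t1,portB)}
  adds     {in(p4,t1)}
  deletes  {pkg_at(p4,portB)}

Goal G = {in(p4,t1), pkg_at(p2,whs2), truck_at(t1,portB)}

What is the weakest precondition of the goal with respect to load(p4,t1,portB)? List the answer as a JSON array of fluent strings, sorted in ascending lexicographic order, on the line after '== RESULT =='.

Compute (G \ add) ∪ pre:
  G ∩ del = {}  (empty — regression defined)
  G \ add = {in(p4,t1), pkg_at(p2,whs2), truck_at(t1,portB)} \ {in(p4,t1)} = {pkg_at(p2,whs2), truck_at(t1,portB)}
  ∪ pre   = {pkg_at(p2,whs2), truck_at(t1,portB)} ∪ {pkg_at(p4,portB), truck_at(t1,portB)}
          = {pkg_at(p2,whs2), pkg_at(p4,portB), truck_at(t1,portB)}

== RESULT ==
["pkg_at(p2,whs2)", "pkg_at(p4,portB)", "truck_at(t1,portB)"]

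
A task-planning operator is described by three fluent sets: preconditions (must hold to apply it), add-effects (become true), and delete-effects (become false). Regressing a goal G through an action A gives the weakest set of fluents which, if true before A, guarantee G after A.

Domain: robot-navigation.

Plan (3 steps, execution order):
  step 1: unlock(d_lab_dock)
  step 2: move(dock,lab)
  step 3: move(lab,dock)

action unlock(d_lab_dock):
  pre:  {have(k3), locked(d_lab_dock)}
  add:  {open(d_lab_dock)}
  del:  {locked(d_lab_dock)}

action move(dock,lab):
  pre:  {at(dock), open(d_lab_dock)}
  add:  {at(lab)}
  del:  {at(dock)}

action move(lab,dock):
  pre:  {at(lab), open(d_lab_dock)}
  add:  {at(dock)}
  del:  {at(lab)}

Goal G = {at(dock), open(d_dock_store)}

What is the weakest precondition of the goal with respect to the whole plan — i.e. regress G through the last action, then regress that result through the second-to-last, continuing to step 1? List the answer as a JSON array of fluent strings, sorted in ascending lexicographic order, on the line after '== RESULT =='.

Regress step by step:
  through step 3 (move(lab,dock)): drop {at(dock)}, keep {open(d_dock_store)}, require {at(lab), open(d_lab_dock)}
    → {at(lab), open(d_dock_store), open(d_lab_dock)}
  through step 2 (move(dock,lab)): drop {at(lab)}, keep {open(d_dock_store), open(d_lab_dock)}, require {at(dock), open(d_lab_dock)}
    → {at(dock), open(d_dock_store), open(d_lab_dock)}
  through step 1 (unlock(d_lab_dock)): drop {open(d_lab_dock)}, keep {at(dock), open(d_dock_store)}, require {have(k3), locked(d_lab_dock)}
    → {at(dock), have(k3), locked(d_lab_dock), open(d_dock_store)}

== RESULT ==
["at(dock)", "have(k3)", "locked(d_lab_dock)", "open(d_dock_store)"]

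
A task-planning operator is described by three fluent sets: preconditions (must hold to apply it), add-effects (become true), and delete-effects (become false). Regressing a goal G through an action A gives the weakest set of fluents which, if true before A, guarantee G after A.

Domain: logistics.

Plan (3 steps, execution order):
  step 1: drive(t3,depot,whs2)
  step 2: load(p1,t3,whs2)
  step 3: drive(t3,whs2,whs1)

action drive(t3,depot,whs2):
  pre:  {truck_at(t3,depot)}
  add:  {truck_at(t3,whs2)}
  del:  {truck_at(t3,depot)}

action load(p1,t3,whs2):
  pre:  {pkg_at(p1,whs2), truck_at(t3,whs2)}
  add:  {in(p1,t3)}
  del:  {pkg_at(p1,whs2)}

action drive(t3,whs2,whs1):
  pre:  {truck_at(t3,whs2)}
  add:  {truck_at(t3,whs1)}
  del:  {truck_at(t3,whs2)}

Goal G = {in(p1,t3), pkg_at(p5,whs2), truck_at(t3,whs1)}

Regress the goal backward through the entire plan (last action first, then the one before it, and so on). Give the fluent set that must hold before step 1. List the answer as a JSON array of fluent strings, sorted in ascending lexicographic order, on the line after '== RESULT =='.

Work backward from the goal:
  through step 3 (drive(t3,whs2,whs1)): drop {truck_at(t3,whs1)}, keep {in(p1,t3), pkg_at(p5,whs2)}, require {truck_at(t3,whs2)}
    → {in(p1,t3), pkg_at(p5,whs2), truck_at(t3,whs2)}
  through step 2 (load(p1,t3,whs2)): drop {in(p1,t3)}, keep {pkg_at(p5,whs2), truck_at(t3,whs2)}, require {pkg_at(p1,whs2), truck_at(t3,whs2)}
    → {pkg_at(p1,whs2), pkg_at(p5,whs2), truck_at(t3,whs2)}
  through step 1 (drive(t3,depot,whs2)): drop {truck_at(t3,whs2)}, keep {pkg_at(p1,whs2), pkg_at(p5,whs2)}, require {truck_at(t3,depot)}
    → {pkg_at(p1,whs2), pkg_at(p5,whs2), truck_at(t3,depot)}

== RESULT ==
["pkg_at(p1,whs2)", "pkg_at(p5,whs2)", "truck_at(t3,depot)"]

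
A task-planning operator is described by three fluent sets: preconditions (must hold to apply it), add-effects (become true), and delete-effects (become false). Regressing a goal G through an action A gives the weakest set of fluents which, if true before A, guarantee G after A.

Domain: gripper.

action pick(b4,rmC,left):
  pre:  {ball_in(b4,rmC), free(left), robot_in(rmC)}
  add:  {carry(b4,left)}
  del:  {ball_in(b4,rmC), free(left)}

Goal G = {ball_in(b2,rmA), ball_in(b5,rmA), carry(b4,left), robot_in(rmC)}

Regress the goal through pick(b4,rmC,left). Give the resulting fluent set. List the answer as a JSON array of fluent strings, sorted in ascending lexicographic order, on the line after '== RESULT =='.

Compute (G \ add) ∪ pre:
  G ∩ del = {}  (empty — regression defined)
  G \ add = {ball_in(b2,rmA), ball_in(b5,rmA), carry(b4,left), robot_in(rmC)} \ {carry(b4,left)} = {ball_in(b2,rmA), ball_in(b5,rmA), robot_in(rmC)}
  ∪ pre   = {ball_in(b2,rmA), ball_in(b5,rmA), robot_in(rmC)} ∪ {ball_in(b4,rmC), free(left), robot_in(rmC)}
          = {ball_in(b2,rmA), ball_in(b4,rmC), ball_in(b5,rmA), free(left), robot_in(rmC)}

== RESULT ==
["ball_in(b2,rmA)", "ball_in(b4,rmC)", "ball_in(b5,rmA)", "free(left)", "robot_in(rmC)"]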